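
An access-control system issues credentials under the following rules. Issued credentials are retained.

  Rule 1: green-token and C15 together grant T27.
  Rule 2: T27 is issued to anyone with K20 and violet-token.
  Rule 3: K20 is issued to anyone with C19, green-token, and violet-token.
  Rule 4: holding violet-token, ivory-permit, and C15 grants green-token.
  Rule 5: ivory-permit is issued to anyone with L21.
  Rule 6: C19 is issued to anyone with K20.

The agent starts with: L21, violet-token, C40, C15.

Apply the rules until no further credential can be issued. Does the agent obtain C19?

C19 would need K20 (Rule 6), but K20 is never granted.

No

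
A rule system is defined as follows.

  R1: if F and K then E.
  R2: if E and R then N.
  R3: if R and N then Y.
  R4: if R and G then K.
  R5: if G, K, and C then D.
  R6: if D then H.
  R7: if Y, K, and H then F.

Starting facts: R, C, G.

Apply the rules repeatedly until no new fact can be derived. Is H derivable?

Yes

From R and G, R4 gives K.
From G, K, and C, R5 gives D.
From D, R6 gives H.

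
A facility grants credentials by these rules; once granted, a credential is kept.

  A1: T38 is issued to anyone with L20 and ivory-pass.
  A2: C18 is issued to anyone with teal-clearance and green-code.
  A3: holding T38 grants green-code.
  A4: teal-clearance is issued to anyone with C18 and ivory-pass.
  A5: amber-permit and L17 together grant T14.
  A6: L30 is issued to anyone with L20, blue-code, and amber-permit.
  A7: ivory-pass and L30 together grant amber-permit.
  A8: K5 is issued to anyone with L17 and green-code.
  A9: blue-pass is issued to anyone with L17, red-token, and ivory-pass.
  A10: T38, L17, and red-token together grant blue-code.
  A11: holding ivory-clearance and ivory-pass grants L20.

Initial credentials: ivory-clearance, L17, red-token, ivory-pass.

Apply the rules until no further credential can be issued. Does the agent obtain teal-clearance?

No

teal-clearance would need C18 and ivory-pass (A4), but C18 is never granted.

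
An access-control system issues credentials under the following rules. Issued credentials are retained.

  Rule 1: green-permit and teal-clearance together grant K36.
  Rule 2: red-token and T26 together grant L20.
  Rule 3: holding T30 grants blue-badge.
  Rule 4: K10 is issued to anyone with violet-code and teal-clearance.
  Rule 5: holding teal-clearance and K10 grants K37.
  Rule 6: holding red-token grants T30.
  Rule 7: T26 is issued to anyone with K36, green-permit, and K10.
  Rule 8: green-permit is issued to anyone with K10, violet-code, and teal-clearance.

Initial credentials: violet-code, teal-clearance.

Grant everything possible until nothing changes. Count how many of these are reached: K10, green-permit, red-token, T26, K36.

Holding violet-code and teal-clearance grants K10 (Rule 4).
Holding K10, violet-code, and teal-clearance grants green-permit (Rule 8).
Holding green-permit and teal-clearance grants K36 (Rule 1).
Holding K36, green-permit, and K10 grants T26 (Rule 7).
K10: reached.
green-permit: reached.
No rule produces red-token, and it is not given.
T26: reached.
K36: reached.
Reached: K10, green-permit, T26, and K36 — 4 of the 5.

4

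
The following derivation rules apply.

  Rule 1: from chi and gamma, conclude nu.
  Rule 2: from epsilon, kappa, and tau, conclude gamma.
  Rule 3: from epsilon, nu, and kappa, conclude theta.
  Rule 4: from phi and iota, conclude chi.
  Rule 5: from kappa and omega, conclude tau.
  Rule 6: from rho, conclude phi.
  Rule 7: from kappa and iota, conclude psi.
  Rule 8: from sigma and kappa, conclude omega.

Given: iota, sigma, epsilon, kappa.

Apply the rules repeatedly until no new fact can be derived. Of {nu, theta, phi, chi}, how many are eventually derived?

nu would need chi and gamma (Rule 1), but chi is never established.
theta would need epsilon, nu, and kappa (Rule 3), but nu is never established.
phi would need rho (Rule 6), but rho is never established.
chi would need phi and iota (Rule 4), but phi is never established.
None of the 4 are reached.

0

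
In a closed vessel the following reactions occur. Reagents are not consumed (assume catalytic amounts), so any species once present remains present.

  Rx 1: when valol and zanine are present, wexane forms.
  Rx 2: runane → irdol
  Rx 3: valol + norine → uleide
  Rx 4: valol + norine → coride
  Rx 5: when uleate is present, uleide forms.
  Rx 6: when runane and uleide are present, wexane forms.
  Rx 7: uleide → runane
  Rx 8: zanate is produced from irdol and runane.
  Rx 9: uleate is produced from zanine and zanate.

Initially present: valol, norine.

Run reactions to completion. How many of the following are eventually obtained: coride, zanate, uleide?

valol and norine present → uleide forms (Rx 3).
valol and norine present → coride forms (Rx 4).
uleide present → runane forms (Rx 7).
runane present → irdol forms (Rx 2).
irdol and runane present → zanate forms (Rx 8).
coride: reached.
zanate: reached.
uleide: reached.
All 3 are reached.

3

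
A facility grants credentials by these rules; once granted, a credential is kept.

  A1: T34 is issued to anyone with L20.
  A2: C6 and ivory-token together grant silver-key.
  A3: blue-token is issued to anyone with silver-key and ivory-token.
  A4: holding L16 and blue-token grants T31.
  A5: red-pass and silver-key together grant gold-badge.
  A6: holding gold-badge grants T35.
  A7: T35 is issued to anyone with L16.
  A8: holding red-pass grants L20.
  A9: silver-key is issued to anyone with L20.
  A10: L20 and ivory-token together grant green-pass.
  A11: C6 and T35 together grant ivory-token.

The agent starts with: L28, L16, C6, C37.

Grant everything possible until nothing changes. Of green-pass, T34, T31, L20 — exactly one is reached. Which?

Holding L16 grants T35 (A7).
Holding C6 and T35 grants ivory-token (A11).
Holding C6 and ivory-token grants silver-key (A2).
Holding silver-key and ivory-token grants blue-token (A3).
Holding L16 and blue-token grants T31 (A4).
L20 would need red-pass (A8), but red-pass is never granted. T34 would need L20 (A1), but L20 is never granted. green-pass would need L20 and ivory-token (A10), but L20 is never granted.

T31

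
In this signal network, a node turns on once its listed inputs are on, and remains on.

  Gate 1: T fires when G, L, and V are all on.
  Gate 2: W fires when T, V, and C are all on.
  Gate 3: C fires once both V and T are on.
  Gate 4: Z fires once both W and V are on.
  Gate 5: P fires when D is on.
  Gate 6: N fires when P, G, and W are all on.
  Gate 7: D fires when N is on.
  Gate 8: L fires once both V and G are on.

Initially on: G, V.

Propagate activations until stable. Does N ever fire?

N would need P, G, and W (Gate 6), but P never turns on.

No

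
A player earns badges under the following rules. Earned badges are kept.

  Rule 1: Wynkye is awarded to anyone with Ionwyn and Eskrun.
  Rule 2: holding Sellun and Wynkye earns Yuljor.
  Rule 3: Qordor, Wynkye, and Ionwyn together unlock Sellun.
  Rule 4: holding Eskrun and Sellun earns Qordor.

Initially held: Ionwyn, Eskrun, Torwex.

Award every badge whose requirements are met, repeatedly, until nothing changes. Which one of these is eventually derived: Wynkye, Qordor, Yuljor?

With Ionwyn and Eskrun, Wynkye is earned (Rule 1).
Qordor would need Eskrun and Sellun (Rule 4), but Sellun is never earned. Yuljor would need Sellun and Wynkye (Rule 2), but Sellun is never earned.

Wynkye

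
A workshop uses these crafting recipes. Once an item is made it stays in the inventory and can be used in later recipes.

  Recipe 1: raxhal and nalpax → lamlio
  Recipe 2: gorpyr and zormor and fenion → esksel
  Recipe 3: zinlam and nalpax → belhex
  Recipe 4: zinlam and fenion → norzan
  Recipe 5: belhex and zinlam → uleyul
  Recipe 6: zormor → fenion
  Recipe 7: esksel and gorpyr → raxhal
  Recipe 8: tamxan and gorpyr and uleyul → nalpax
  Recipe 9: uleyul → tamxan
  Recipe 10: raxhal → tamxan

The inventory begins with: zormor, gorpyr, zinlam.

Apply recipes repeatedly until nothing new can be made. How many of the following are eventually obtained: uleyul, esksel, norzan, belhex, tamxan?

Using Recipe 6, zormor makes fenion.
gorpyr and zormor and fenion → esksel (Recipe 2).
Using Recipe 4, zinlam and fenion make norzan.
esksel and gorpyr → raxhal (Recipe 7).
raxhal → tamxan (Recipe 10).
uleyul would need belhex and zinlam (Recipe 5), but belhex is never obtained.
esksel: reached.
norzan: reached.
belhex would need zinlam and nalpax (Recipe 3), but nalpax is never obtained.
tamxan: reached.
Reached: esksel, norzan, and tamxan — 3 of the 5.

3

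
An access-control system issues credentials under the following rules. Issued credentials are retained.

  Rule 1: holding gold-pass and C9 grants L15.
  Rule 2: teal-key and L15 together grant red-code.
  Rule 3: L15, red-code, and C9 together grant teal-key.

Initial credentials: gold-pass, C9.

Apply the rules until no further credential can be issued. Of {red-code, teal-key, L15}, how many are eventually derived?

Holding gold-pass and C9 grants L15 (Rule 1).
red-code would need teal-key and L15 (Rule 2), but teal-key is never granted.
teal-key would need L15, red-code, and C9 (Rule 3), but red-code is never granted.
L15: reached.
Reached: L15 — 1 of the 3.

1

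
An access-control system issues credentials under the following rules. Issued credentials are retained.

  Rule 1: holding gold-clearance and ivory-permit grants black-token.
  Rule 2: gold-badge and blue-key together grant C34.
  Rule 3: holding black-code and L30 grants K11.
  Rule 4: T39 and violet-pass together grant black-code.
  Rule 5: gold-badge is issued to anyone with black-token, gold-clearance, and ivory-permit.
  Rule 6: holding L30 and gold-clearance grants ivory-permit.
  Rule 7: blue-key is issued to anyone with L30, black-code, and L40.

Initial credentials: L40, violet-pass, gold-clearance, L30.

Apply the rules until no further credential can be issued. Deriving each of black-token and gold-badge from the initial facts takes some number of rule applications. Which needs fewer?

black-token

black-token: Holding L30 and gold-clearance grants ivory-permit (Rule 6). Holding gold-clearance and ivory-permit grants black-token (Rule 1). [2 rule applications]
gold-badge: Holding L30 and gold-clearance grants ivory-permit (Rule 6). Holding gold-clearance and ivory-permit grants black-token (Rule 1). Holding black-token, gold-clearance, and ivory-permit grants gold-badge (Rule 5). [3 rule applications]
black-token needs fewer.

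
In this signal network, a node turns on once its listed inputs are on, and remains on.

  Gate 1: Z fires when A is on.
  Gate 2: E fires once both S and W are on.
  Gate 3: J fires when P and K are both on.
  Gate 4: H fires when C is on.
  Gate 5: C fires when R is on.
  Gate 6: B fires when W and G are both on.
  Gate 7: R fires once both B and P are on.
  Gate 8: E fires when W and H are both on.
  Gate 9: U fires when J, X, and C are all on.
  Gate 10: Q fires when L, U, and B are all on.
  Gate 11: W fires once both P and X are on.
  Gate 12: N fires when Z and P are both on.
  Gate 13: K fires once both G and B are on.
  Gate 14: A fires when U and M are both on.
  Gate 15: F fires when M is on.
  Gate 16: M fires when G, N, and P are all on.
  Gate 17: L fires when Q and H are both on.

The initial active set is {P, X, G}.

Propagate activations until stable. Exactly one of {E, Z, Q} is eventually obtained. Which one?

P and X are on, so W fires (Gate 11).
Gate 6: W and G on → B on.
B and P are on, so R fires (Gate 7).
R is on, so C fires (Gate 5).
C is on, so H fires (Gate 4).
W and H are on, so E fires (Gate 8).
Z would need A (Gate 1), but A never turns on. Q would need L, U, and B (Gate 10), but L never turns on.

E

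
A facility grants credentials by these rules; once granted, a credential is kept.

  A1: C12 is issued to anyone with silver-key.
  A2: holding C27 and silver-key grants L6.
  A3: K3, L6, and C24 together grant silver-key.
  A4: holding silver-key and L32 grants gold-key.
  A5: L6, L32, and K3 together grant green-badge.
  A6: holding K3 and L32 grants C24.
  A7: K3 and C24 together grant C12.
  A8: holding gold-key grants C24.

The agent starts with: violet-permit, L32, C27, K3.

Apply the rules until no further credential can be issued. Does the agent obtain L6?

L6 would need C27 and silver-key (A2), but silver-key is never granted.

No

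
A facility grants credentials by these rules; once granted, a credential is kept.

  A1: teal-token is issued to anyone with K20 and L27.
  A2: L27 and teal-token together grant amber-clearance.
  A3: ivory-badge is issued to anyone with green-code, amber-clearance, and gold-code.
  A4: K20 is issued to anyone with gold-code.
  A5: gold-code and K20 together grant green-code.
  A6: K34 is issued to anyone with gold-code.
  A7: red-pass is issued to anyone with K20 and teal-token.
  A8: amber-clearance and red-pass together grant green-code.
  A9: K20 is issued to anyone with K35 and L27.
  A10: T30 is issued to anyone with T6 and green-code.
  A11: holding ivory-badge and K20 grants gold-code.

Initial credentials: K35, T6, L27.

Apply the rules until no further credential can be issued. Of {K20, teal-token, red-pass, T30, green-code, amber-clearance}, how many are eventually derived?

Holding K35 and L27 grants K20 (A9).
Holding K20 and L27 grants teal-token (A1).
Holding L27 and teal-token grants amber-clearance (A2).
Holding K20 and teal-token grants red-pass (A7).
Holding amber-clearance and red-pass grants green-code (A8).
Holding T6 and green-code grants T30 (A10).
K20: reached.
teal-token: reached.
red-pass: reached.
T30: reached.
green-code: reached.
amber-clearance: reached.
All 6 are reached.

6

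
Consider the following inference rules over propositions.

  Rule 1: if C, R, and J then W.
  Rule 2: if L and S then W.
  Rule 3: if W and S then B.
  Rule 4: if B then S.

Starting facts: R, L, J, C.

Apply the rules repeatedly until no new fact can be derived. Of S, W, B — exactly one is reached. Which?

From C, R, and J, Rule 1 gives W.
S would need B (Rule 4), but B is never established. B would need W and S (Rule 3), but S is never established.

W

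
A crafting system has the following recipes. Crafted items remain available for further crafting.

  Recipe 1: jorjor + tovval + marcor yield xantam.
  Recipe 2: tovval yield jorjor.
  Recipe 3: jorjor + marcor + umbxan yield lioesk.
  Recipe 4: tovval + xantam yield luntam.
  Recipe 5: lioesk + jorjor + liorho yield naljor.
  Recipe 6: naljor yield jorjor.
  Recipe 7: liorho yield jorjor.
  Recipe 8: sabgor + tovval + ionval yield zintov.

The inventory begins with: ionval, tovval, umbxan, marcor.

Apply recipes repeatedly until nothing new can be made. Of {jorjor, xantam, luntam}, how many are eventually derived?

3

tovval → jorjor (Recipe 2).
Using Recipe 1, jorjor, tovval, and marcor make xantam.
Using Recipe 4, tovval and xantam make luntam.
jorjor: reached.
xantam: reached.
luntam: reached.
All 3 are reached.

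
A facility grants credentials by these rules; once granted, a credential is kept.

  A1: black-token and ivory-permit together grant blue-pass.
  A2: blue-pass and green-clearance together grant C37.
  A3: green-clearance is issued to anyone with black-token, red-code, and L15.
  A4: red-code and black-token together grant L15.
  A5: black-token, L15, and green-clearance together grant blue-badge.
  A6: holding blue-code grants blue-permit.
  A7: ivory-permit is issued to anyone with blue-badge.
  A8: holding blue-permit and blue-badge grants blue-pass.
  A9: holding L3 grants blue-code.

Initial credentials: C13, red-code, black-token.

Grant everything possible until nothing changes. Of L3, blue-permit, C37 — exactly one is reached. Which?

Holding red-code and black-token grants L15 (A4).
Holding black-token, red-code, and L15 grants green-clearance (A3).
Holding black-token, L15, and green-clearance grants blue-badge (A5).
Holding blue-badge grants ivory-permit (A7).
Holding black-token and ivory-permit grants blue-pass (A1).
Holding blue-pass and green-clearance grants C37 (A2).
No rule produces L3, and it is not given. blue-permit would need blue-code (A6), but blue-code is never granted.

C37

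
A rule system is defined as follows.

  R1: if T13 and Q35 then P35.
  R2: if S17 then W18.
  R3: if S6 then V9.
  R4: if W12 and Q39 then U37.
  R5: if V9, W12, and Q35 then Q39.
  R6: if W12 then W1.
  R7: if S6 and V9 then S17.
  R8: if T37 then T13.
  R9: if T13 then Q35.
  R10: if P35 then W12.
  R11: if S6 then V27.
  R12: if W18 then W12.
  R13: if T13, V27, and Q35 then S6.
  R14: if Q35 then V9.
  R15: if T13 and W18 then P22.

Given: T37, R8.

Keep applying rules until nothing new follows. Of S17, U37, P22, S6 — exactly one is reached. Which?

U37

T37 holds, so T13 follows (R8).
From T13, R9 gives Q35.
From T13 and Q35, R1 gives P35.
Q35 holds, so V9 follows (R14).
From P35, R10 gives W12.
V9, W12, and Q35 hold, so Q39 follows (R5).
From W12 and Q39, R4 gives U37.
S6 would need T13, V27, and Q35 (R13), but V27 is never established. S17 would need S6 and V9 (R7), but S6 is never established. P22 would need T13 and W18 (R15), but W18 is never established.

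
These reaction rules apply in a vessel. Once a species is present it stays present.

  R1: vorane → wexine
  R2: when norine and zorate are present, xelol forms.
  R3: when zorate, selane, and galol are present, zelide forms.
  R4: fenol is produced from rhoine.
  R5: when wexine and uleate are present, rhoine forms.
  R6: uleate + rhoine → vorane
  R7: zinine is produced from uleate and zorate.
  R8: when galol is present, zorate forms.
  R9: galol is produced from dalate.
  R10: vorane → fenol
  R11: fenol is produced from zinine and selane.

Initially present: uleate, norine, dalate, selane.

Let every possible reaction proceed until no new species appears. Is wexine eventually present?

wexine would need vorane (R1), but vorane never forms.

No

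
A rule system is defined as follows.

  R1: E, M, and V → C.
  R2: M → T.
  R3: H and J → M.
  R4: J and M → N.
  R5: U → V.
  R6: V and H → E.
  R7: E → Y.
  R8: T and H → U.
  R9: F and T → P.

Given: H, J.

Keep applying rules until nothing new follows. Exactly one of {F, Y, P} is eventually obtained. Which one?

From H and J, R3 gives M.
From M, R2 gives T.
From T and H, R8 gives U.
From U, R5 gives V.
V and H hold, so E follows (R6).
From E, R7 gives Y.
No rule produces F, and it is not given. P would need F and T (R9), but F is never established.

Y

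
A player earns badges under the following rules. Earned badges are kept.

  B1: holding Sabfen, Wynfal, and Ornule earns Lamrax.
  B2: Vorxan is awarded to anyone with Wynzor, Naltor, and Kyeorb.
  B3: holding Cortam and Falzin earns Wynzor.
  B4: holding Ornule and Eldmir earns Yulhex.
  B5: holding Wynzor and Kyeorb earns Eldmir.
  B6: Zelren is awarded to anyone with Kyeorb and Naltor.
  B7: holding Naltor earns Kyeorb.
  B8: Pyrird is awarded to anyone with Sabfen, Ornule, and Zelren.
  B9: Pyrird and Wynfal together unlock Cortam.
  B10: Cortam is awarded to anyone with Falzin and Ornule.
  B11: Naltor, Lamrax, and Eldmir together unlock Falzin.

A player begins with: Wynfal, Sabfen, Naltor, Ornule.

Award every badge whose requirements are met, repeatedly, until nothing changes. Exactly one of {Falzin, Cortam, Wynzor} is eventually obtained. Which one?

With Naltor, Kyeorb is earned (B7).
With Kyeorb and Naltor, Zelren is earned (B6).
With Sabfen, Ornule, and Zelren, Pyrird is earned (B8).
With Pyrird and Wynfal, Cortam is earned (B9).
Falzin would need Naltor, Lamrax, and Eldmir (B11), but Eldmir is never earned. Wynzor would need Cortam and Falzin (B3), but Falzin is never earned.

Cortam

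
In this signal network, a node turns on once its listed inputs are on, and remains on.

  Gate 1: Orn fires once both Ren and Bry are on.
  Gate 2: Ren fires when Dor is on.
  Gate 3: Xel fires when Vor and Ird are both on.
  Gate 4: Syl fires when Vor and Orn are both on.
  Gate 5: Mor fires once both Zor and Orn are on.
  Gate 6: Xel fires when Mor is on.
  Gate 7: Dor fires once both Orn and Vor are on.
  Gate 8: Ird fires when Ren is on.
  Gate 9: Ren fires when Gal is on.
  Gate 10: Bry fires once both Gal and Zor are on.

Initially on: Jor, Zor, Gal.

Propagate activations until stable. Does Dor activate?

Dor would need Orn and Vor (Gate 7), but Vor never turns on.

No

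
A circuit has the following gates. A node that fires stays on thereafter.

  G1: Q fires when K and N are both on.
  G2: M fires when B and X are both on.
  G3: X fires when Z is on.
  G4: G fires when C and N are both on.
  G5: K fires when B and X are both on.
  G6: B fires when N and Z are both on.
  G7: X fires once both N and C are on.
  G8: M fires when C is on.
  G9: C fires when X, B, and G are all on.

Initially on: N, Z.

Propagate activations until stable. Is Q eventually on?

N and Z are on, so B fires (G6).
Z is on, so X fires (G3).
B and X are on, so K fires (G5).
G1: K and N on → Q on.

Yes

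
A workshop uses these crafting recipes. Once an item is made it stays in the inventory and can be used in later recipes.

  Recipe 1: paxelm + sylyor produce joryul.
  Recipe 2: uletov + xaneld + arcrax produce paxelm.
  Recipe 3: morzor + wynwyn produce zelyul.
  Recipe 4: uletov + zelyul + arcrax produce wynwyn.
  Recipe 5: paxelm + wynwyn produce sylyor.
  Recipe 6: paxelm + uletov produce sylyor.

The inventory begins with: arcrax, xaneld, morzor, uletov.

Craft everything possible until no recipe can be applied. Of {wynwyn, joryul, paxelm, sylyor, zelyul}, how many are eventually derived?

3

Using Recipe 2, uletov, xaneld, and arcrax make paxelm.
Using Recipe 6, paxelm and uletov make sylyor.
Using Recipe 1, paxelm and sylyor make joryul.
wynwyn would need uletov, zelyul, and arcrax (Recipe 4), but zelyul is never obtained.
joryul: reached.
paxelm: reached.
sylyor: reached.
zelyul would need morzor and wynwyn (Recipe 3), but wynwyn is never obtained.
Reached: joryul, paxelm, and sylyor — 3 of the 5.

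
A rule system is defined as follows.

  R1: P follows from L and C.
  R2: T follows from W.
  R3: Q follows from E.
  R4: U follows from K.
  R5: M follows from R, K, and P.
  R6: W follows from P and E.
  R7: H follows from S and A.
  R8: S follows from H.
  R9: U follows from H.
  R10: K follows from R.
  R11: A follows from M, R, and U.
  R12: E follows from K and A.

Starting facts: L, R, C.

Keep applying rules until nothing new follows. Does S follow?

No

S would need H (R8), but H is never established.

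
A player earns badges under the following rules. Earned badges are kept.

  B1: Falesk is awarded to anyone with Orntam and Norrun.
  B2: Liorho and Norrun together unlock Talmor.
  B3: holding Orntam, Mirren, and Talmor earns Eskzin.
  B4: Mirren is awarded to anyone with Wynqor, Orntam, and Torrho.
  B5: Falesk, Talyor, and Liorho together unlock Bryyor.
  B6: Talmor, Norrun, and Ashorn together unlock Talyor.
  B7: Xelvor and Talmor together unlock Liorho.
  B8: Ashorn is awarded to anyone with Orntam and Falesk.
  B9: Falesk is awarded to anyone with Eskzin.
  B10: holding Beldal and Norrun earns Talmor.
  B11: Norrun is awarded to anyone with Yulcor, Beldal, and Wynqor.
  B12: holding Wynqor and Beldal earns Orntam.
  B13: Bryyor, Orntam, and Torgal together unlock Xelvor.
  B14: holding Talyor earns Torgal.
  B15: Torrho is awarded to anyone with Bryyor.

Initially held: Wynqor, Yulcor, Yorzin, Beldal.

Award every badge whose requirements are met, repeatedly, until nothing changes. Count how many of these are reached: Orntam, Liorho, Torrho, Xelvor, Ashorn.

With Yulcor, Beldal, and Wynqor, Norrun is earned (B11).
With Wynqor and Beldal, Orntam is earned (B12).
With Orntam and Norrun, Falesk is earned (B1).
With Orntam and Falesk, Ashorn is earned (B8).
Orntam: reached.
Liorho would need Xelvor and Talmor (B7), but Xelvor is never earned.
Torrho would need Bryyor (B15), but Bryyor is never earned.
Xelvor would need Bryyor, Orntam, and Torgal (B13), but Bryyor is never earned.
Ashorn: reached.
Reached: Orntam and Ashorn — 2 of the 5.

2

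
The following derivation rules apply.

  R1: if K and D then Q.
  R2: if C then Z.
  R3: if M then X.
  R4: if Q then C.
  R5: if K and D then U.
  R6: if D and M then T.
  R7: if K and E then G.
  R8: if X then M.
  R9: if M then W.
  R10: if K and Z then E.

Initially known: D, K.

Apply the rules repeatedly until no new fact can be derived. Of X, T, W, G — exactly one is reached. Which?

G

K and D hold, so Q follows (R1).
From Q, R4 gives C.
C holds, so Z follows (R2).
K and Z hold, so E follows (R10).
K and E hold, so G follows (R7).
T would need D and M (R6), but M is never established. X would need M (R3), but M is never established. W would need M (R9), but M is never established.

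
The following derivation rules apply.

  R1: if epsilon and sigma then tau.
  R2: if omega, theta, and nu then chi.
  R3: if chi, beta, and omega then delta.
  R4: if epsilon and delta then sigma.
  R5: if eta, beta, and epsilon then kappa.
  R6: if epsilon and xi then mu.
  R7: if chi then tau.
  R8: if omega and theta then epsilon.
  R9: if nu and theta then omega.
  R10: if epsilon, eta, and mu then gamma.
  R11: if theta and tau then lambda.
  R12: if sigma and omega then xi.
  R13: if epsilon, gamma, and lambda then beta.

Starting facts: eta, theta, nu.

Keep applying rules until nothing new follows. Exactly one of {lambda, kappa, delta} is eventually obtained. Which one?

From nu and theta, R9 gives omega.
From omega, theta, and nu, R2 gives chi.
chi holds, so tau follows (R7).
theta and tau hold, so lambda follows (R11).
kappa would need eta, beta, and epsilon (R5), but beta is never established. delta would need chi, beta, and omega (R3), but beta is never established.

lambda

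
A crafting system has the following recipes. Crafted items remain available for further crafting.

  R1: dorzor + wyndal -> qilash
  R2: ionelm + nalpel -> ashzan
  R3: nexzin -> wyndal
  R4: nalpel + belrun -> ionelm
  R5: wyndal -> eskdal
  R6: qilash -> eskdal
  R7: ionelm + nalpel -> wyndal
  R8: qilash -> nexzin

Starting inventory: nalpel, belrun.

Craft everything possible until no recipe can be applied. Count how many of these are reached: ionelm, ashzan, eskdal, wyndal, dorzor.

4

Using R4, nalpel and belrun make ionelm.
Using R2, ionelm and nalpel make ashzan.
ionelm + nalpel -> wyndal (R7).
wyndal -> eskdal (R5).
ionelm: reached.
ashzan: reached.
eskdal: reached.
wyndal: reached.
No rule produces dorzor, and it is not given.
Reached: ionelm, ashzan, eskdal, and wyndal — 4 of the 5.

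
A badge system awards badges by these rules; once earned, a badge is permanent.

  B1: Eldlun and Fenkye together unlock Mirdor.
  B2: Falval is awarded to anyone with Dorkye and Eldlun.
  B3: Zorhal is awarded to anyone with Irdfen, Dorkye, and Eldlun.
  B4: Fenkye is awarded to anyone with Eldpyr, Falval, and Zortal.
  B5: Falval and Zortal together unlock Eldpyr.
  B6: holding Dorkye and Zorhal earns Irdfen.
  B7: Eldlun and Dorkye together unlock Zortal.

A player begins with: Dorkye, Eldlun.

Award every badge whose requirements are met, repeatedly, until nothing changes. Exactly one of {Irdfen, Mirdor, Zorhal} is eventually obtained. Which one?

With Eldlun and Dorkye, Zortal is earned (B7).
With Dorkye and Eldlun, Falval is earned (B2).
With Falval and Zortal, Eldpyr is earned (B5).
With Eldpyr, Falval, and Zortal, Fenkye is earned (B4).
With Eldlun and Fenkye, Mirdor is earned (B1).
Zorhal would need Irdfen, Dorkye, and Eldlun (B3), but Irdfen is never earned. Irdfen would need Dorkye and Zorhal (B6), but Zorhal is never earned.

Mirdor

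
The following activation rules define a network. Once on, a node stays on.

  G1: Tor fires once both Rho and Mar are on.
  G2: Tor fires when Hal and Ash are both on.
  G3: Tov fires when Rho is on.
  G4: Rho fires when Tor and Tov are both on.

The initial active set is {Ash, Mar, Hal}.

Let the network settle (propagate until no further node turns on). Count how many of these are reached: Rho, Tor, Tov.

Hal and Ash are on, so Tor fires (G2).
Rho would need Tor and Tov (G4), but Tov never turns on.
Tor: reached.
Tov would need Rho (G3), but Rho never turns on.
Reached: Tor — 1 of the 3.

1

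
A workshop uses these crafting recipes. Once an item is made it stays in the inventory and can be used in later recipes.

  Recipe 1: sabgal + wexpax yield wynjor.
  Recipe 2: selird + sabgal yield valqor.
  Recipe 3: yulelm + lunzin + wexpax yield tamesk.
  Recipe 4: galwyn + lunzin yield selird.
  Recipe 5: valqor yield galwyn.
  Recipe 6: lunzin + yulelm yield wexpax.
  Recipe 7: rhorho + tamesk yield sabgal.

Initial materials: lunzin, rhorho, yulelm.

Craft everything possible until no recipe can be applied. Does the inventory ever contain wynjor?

Using Recipe 6, lunzin and yulelm make wexpax.
yulelm + lunzin + wexpax → tamesk (Recipe 3).
rhorho + tamesk → sabgal (Recipe 7).
sabgal + wexpax → wynjor (Recipe 1).

Yes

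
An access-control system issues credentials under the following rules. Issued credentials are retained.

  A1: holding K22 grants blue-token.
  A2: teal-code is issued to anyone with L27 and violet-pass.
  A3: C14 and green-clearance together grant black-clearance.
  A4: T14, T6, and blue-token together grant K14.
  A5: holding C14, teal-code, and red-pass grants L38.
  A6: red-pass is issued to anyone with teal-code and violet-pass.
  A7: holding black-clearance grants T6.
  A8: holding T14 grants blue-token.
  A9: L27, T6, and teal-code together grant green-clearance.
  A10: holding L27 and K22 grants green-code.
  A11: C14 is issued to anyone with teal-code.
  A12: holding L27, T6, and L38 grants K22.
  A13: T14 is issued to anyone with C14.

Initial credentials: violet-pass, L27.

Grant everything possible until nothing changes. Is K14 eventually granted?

K14 would need T14, T6, and blue-token (A4), but T6 is never granted.

No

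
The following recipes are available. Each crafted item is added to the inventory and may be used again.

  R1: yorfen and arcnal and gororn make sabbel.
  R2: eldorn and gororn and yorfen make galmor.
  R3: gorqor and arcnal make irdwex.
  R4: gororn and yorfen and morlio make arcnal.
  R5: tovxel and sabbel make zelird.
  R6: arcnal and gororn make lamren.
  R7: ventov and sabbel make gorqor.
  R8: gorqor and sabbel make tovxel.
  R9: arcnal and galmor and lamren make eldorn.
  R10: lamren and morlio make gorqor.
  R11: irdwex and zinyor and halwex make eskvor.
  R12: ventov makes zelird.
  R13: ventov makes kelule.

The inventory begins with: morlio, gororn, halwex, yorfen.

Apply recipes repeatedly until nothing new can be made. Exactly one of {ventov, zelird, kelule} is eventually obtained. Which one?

Using R4, gororn, yorfen, and morlio make arcnal.
Using R1, yorfen, arcnal, and gororn make sabbel.
Using R6, arcnal and gororn make lamren.
lamren and morlio → gorqor (R10).
gorqor and sabbel → tovxel (R8).
Using R5, tovxel and sabbel make zelird.
No rule produces ventov, and it is not given. kelule would need ventov (R13), but ventov is never obtained.

zelird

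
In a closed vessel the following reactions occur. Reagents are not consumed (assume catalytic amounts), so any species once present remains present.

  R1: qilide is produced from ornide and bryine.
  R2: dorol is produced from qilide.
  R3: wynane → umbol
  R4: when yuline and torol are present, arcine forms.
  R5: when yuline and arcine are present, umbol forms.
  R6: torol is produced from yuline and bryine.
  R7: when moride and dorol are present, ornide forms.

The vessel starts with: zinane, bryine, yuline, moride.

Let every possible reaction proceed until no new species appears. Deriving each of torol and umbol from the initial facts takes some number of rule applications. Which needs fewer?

torol

torol: yuline and bryine present → torol forms (R6). [1 rule application]
umbol: yuline and bryine present → torol forms (R6). yuline and torol present → arcine forms (R4). yuline and arcine present → umbol forms (R5). [3 rule applications]
torol needs fewer.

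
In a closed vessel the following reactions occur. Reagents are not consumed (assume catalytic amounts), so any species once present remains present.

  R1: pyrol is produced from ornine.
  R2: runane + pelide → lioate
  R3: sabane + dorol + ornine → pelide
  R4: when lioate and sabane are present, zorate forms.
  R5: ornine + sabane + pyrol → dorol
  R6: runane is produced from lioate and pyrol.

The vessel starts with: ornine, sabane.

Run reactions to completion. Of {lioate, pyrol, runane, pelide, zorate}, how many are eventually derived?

ornine present → pyrol forms (R1).
ornine, sabane, and pyrol present → dorol forms (R5).
sabane, dorol, and ornine present → pelide forms (R3).
lioate would need runane and pelide (R2), but runane never forms.
pyrol: reached.
runane would need lioate and pyrol (R6), but lioate never forms.
pelide: reached.
zorate would need lioate and sabane (R4), but lioate never forms.
Reached: pyrol and pelide — 2 of the 5.

2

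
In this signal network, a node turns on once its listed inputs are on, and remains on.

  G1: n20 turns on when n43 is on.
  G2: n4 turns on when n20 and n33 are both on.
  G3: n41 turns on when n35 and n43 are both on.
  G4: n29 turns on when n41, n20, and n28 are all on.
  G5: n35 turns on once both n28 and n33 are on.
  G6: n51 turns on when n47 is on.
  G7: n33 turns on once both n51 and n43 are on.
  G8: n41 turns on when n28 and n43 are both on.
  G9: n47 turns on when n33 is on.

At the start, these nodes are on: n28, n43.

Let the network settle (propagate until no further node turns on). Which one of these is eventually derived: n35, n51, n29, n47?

n29

G8: n28 and n43 on → n41 on.
G1: n43 on → n20 on.
n41, n20, and n28 are on, so n29 turns on (G4).
n51 would need n47 (G6), but n47 never turns on. n47 would need n33 (G9), but n33 never turns on. n35 would need n28 and n33 (G5), but n33 never turns on.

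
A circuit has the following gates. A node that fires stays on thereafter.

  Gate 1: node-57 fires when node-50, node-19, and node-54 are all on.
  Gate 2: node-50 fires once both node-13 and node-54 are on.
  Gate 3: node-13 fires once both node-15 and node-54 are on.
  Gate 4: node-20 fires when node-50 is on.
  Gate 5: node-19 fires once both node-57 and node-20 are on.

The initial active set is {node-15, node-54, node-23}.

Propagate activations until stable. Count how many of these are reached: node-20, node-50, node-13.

3

Gate 3: node-15 and node-54 on → node-13 on.
node-13 and node-54 are on, so node-50 fires (Gate 2).
node-50 is on, so node-20 fires (Gate 4).
node-20: reached.
node-50: reached.
node-13: reached.
All 3 are reached.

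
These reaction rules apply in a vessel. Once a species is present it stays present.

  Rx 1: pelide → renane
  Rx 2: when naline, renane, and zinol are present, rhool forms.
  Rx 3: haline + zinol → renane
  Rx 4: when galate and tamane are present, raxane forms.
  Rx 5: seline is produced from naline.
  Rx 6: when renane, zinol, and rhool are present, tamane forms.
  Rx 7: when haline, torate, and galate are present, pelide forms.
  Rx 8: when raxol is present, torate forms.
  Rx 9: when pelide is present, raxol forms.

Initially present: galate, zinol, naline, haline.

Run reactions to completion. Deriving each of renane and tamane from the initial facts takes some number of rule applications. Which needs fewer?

renane: haline and zinol present → renane forms (Rx 3). [1 rule application]
tamane: haline and zinol present → renane forms (Rx 3). naline, renane, and zinol present → rhool forms (Rx 2). renane, zinol, and rhool present → tamane forms (Rx 6). [3 rule applications]
renane needs fewer.

renane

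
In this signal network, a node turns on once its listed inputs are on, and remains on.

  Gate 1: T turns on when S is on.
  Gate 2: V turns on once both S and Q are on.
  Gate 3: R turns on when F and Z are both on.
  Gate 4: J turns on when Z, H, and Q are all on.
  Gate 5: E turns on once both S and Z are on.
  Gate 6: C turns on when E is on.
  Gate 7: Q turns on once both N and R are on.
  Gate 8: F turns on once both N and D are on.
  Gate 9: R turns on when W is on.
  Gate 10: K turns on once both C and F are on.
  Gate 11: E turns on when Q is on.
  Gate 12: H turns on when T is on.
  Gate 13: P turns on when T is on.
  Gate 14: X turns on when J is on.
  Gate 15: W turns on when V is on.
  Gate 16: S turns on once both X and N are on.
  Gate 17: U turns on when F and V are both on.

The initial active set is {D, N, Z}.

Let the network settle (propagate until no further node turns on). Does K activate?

N and D are on, so F turns on (Gate 8).
Gate 3: F and Z on → R on.
N and R are on, so Q turns on (Gate 7).
Q is on, so E turns on (Gate 11).
E is on, so C turns on (Gate 6).
Gate 10: C and F on → K on.

Yes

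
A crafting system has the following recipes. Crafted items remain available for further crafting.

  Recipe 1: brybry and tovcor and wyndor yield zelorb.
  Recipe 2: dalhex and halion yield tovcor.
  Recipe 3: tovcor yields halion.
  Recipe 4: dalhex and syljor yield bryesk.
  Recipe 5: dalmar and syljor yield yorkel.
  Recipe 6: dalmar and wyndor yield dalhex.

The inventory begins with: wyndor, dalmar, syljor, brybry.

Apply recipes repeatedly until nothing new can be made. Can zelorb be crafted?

zelorb would need brybry, tovcor, and wyndor (Recipe 1), but tovcor is never obtained.

No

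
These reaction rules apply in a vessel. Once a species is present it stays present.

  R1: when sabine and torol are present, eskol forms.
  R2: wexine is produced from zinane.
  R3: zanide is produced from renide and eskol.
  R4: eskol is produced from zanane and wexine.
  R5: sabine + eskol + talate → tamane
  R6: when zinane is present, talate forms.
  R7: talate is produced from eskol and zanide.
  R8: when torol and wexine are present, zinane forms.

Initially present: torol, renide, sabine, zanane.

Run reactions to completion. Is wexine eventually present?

wexine would need zinane (R2), but zinane never forms.

No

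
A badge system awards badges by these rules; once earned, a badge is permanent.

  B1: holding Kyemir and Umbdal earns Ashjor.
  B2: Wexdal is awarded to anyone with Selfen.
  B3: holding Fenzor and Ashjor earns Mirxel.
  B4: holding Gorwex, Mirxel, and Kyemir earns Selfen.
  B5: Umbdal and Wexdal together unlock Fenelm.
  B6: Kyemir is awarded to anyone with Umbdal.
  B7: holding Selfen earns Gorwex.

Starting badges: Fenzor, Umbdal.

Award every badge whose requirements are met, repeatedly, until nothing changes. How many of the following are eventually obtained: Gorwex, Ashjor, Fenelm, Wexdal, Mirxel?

2

With Umbdal, Kyemir is earned (B6).
With Kyemir and Umbdal, Ashjor is earned (B1).
With Fenzor and Ashjor, Mirxel is earned (B3).
Gorwex would need Selfen (B7), but Selfen is never earned.
Ashjor: reached.
Fenelm would need Umbdal and Wexdal (B5), but Wexdal is never earned.
Wexdal would need Selfen (B2), but Selfen is never earned.
Mirxel: reached.
Reached: Ashjor and Mirxel — 2 of the 5.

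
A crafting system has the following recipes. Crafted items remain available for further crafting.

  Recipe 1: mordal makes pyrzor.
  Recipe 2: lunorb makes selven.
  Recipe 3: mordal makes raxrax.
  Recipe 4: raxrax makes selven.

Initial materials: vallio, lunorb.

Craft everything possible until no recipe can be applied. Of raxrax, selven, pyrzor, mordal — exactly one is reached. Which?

selven

lunorb → selven (Recipe 2).
raxrax would need mordal (Recipe 3), but mordal is never obtained. pyrzor would need mordal (Recipe 1), but mordal is never obtained. No rule produces mordal, and it is not given.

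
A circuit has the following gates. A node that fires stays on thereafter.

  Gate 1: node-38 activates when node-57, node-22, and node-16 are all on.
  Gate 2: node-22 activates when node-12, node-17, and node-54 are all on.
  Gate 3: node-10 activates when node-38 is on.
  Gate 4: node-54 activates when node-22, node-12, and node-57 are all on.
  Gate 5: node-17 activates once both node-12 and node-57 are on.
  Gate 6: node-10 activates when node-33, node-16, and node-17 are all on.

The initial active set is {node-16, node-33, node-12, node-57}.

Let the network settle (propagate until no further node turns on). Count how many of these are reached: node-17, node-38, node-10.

2

Gate 5: node-12 and node-57 on → node-17 on.
node-33, node-16, and node-17 are on, so node-10 activates (Gate 6).
node-17: reached.
node-38 would need node-57, node-22, and node-16 (Gate 1), but node-22 never turns on.
node-10: reached.
Reached: node-17 and node-10 — 2 of the 3.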